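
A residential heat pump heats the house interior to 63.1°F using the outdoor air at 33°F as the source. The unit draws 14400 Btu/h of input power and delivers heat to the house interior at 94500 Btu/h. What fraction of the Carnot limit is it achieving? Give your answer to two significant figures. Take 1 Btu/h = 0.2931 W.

COP_actual = Q̇_H/Ẇ = 94500/14400 = 6.563.
In absolute terms T_C = 273.71 K and T_H = 290.43 K, so ΔT = 16.72 K.
COP_Carnot = T_H/ΔT = 290.43/16.72 = 17.37.
η_II = COP_actual/COP_Carnot = 6.563/17.37 = 0.3779.

0.38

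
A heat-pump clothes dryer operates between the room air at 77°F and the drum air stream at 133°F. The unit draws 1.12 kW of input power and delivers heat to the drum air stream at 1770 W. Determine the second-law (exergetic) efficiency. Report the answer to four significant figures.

Converting, Q̇_H = 1770 W = 1.770 kW, so COP_actual = Q̇_H/Ẇ = 1.770/1.120 = 1.580.
In absolute terms T_C = 298.15 K and T_H = 329.26 K, so ΔT = 31.11 K.
COP_Carnot = T_H/ΔT = 329.26/31.11 = 10.58.
η_II = COP_actual/COP_Carnot = 1.580/10.58 = 0.1493.

0.1493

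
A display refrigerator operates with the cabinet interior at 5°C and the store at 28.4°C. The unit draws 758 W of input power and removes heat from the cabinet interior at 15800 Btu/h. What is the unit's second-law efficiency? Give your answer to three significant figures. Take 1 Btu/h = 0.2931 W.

0.514

Converting, Q̇_C = 15800 Btu/h = 4631 W, so COP_actual = Q̇_C/Ẇ = 4631/758.0 = 6.109.
In absolute terms T_C = 278.15 K and T_H = 301.55 K, so ΔT = 23.40 K.
COP_Carnot = T_C/ΔT = 278.15/23.40 = 11.89.
η_II = COP_actual/COP_Carnot = 6.109/11.89 = 0.5140.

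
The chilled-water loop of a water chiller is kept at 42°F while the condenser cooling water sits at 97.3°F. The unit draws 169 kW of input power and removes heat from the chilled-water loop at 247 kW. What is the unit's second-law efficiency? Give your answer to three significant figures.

COP_actual = Q̇_C/Ẇ = 247.0/169.0 = 1.462.
In absolute terms T_C = 278.71 K and T_H = 309.43 K, so ΔT = 30.72 K.
COP_Carnot = T_C/ΔT = 278.71/30.72 = 9.072.
η_II = COP_actual/COP_Carnot = 1.462/9.072 = 0.1611.

0.161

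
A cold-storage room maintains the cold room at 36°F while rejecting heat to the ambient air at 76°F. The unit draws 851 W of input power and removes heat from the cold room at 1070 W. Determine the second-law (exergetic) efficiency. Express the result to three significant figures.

COP_actual = Q̇_C/Ẇ = 1070/851.0 = 1.257.
In absolute terms T_C = 275.37 K and T_H = 297.59 K, so ΔT = 22.22 K.
COP_Carnot = T_C/ΔT = 275.37/22.22 = 12.39.
η_II = COP_actual/COP_Carnot = 1.257/12.39 = 0.1015.

0.101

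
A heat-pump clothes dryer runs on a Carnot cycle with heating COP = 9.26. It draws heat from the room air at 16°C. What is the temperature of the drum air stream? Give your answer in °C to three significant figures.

COP_HP = T_H/(T_H − T_C) rearranges to T_H = COP·T_C/(COP − 1).
With T_C = 289.15 K, T_H = 9.26 × 289.15/8.260 = 324.16 K.
Converting, 324.16 K = 51.01°C.

51.0 °C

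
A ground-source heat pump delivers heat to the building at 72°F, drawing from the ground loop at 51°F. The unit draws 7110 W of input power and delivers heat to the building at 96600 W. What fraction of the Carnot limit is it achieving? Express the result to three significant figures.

0.537

COP_actual = Q̇_H/Ẇ = 96600/7110 = 13.59.
In absolute terms T_C = 283.71 K and T_H = 295.37 K, so ΔT = 11.67 K.
COP_Carnot = T_H/ΔT = 295.37/11.67 = 25.32.
η_II = COP_actual/COP_Carnot = 13.59/25.32 = 0.5366.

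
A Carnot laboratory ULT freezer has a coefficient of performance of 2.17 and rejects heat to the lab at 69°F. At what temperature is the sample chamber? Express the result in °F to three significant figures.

For a Carnot refrigerator COP_R = T_C/(T_H − T_C), so T_C = COP·T_H/(1 + COP).
With T_H = 293.71 K, T_C = 2.17 × 293.71/3.170 = 201.05 K.
Converting, 201.05 K = -97.77°F.

-97.8 °F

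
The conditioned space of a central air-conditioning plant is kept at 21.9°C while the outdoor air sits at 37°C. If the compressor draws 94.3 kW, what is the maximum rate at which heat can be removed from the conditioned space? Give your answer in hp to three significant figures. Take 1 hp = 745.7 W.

2470 hp

In absolute terms T_C = 295.05 K and T_H = 310.15 K, so ΔT = 15.10 K.
COP_Carnot = T_C/ΔT = 295.05/15.10 = 19.54.
Q̇_max = COP_Carnot × Ẇ = 19.54 × 94.30 kW = 1843 kW = 2471 hp.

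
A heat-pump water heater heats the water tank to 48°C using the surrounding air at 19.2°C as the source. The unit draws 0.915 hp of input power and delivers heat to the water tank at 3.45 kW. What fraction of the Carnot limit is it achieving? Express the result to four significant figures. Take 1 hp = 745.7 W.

0.4534

Converting, Q̇_H = 3.450 kW = 4.627 hp, so COP_actual = Q̇_H/Ẇ = 4.627/0.9150 = 5.056.
In absolute terms T_C = 292.35 K and T_H = 321.15 K, so ΔT = 28.80 K.
COP_Carnot = T_H/ΔT = 321.15/28.80 = 11.15.
η_II = COP_actual/COP_Carnot = 5.056/11.15 = 0.4534.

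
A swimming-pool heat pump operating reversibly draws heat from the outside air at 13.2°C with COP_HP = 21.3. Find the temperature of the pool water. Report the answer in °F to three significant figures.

81.2 °F

COP_HP = T_H/(T_H − T_C) rearranges to T_H = COP·T_C/(COP − 1).
With T_C = 286.35 K, T_H = 21.3 × 286.35/20.30 = 300.46 K.
Converting, 300.46 K = 81.15°F.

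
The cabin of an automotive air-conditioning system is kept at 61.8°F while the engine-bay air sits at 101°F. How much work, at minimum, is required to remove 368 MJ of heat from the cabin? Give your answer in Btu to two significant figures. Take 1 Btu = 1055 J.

In absolute terms T_C = 289.71 K and T_H = 311.48 K, so ΔT = 21.78 K.
The reversible limit is COP_R = T_C/ΔT = 13.30, so W_min = Q_C/COP = Q_C·ΔT/T_C.
W_min = 368.0 × 21.78/289.71 = 27.66 MJ = 26220 Btu.

26000 Btu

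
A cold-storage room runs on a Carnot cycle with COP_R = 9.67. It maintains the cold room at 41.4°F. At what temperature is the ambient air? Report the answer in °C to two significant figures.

COP_R = T_C/(T_H − T_C) gives T_H − T_C = T_C/COP.
With T_C = 278.37 K, T_H = 278.37 × (1 + 1/9.67) = 307.16 K.
Converting, 307.16 K = 34.01°C.

34 °C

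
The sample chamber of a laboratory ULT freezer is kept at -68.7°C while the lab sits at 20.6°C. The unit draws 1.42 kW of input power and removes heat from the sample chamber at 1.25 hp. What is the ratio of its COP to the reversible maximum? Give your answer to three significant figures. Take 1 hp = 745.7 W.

Converting, Q̇_C = 1.250 hp = 0.9321 kW, so COP_actual = Q̇_C/Ẇ = 0.9321/1.420 = 0.6564.
In absolute terms T_C = 204.45 K and T_H = 293.75 K, so ΔT = 89.30 K.
COP_Carnot = T_C/ΔT = 204.45/89.30 = 2.289.
η_II = COP_actual/COP_Carnot = 0.6564/2.289 = 0.2867.

0.287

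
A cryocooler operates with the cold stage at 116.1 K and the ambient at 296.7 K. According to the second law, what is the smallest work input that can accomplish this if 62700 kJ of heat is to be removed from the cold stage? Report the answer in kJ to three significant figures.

97500 kJ

The reservoir spacing is ΔT = 296.7 − 116.1 = 180.6 K.
The reversible limit is COP_R = T_C/ΔT = 0.6429, so W_min = Q_C/COP = Q_C·ΔT/T_C.
W_min = 62700 × 180.6/116.10 = 97530 kJ.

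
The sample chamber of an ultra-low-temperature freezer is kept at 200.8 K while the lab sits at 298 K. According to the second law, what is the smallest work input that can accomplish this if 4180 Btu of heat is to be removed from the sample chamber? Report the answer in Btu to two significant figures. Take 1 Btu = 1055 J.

2000 Btu

The reservoir spacing is ΔT = 298 − 200.8 = 97.20 K.
The reversible limit is COP_R = T_C/ΔT = 2.066, so W_min = Q_C/COP = Q_C·ΔT/T_C.
W_min = 4180 × 97.20/200.80 = 2023 Btu.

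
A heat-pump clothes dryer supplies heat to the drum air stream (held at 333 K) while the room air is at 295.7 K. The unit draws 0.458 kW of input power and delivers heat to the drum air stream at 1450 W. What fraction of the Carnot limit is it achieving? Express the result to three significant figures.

0.355

Converting, Q̇_H = 1450 W = 1.450 kW, so COP_actual = Q̇_H/Ẇ = 1.450/0.4580 = 3.166.
The reservoir spacing is ΔT = 333 − 295.7 = 37.30 K.
COP_Carnot = T_H/ΔT = 333.00/37.30 = 8.928.
η_II = COP_actual/COP_Carnot = 3.166/8.928 = 0.3546.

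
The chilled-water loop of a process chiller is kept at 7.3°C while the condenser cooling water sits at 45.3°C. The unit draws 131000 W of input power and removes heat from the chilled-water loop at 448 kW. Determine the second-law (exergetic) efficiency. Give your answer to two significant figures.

Converting, Q̇_C = 448.0 kW = 448000 W, so COP_actual = Q̇_C/Ẇ = 448000/131000 = 3.420.
In absolute terms T_C = 280.45 K and T_H = 318.45 K, so ΔT = 38.00 K.
COP_Carnot = T_C/ΔT = 280.45/38.00 = 7.380.
η_II = COP_actual/COP_Carnot = 3.420/7.380 = 0.4634.

0.46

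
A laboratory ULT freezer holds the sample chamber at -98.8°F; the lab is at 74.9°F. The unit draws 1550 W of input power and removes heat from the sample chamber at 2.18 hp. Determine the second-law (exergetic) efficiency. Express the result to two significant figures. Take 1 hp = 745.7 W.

0.50

Converting, Q̇_C = 2.180 hp = 1626 W, so COP_actual = Q̇_C/Ẇ = 1626/1550 = 1.049.
In absolute terms T_C = 200.48 K and T_H = 296.98 K, so ΔT = 96.50 K.
COP_Carnot = T_C/ΔT = 200.48/96.50 = 2.078.
η_II = COP_actual/COP_Carnot = 1.049/2.078 = 0.5048.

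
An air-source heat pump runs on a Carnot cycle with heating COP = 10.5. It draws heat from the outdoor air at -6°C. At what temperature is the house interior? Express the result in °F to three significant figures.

COP_HP = T_H/(T_H − T_C) rearranges to T_H = COP·T_C/(COP − 1).
With T_C = 267.15 K, T_H = 10.5 × 267.15/9.500 = 295.27 K.
Converting, 295.27 K = 71.82°F.

71.8 °F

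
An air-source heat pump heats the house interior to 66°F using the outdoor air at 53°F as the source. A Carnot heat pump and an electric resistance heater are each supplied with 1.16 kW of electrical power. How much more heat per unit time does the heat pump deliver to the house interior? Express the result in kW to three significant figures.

45.7 kW

In absolute terms T_C = 284.82 K and T_H = 292.04 K, so ΔT = 7.222 K.
COP_Carnot = T_H/ΔT = 292.04/7.222 = 40.44.
The heat pump delivers Q̇_H = COP × Ẇ = 46.91 kW; the resistance heater delivers Ẇ = 1.160 kW.
Extra = (COP − 1)·Ẇ = 45.75 kW.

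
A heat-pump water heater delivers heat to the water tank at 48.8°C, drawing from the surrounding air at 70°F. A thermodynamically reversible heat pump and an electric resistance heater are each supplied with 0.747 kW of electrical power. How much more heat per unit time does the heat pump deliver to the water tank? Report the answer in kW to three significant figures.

In absolute terms T_C = 294.26 K and T_H = 321.95 K, so ΔT = 27.69 K.
COP_Carnot = T_H/ΔT = 321.95/27.69 = 11.63.
The heat pump delivers Q̇_H = COP × Ẇ = 8.686 kW; the resistance heater delivers Ẇ = 0.7470 kW.
Extra = (COP − 1)·Ẇ = 7.939 kW.

7.94 kW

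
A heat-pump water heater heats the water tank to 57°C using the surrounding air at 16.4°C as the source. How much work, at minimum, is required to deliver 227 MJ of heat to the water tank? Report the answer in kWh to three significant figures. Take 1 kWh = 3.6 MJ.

7.75 kWh

In absolute terms T_C = 289.55 K and T_H = 330.15 K, so ΔT = 40.60 K.
The reversible limit is COP_HP = T_H/ΔT = 8.132, so W_min = Q_H/COP = Q_H·ΔT/T_H.
W_min = 227.0 × 40.60/330.15 = 27.92 MJ = 7.754 kWh.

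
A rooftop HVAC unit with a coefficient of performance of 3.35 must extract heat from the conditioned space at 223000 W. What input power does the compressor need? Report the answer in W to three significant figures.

Ẇ = Q̇_C/COP = 223000/3.35 = 66570 W.

66600 W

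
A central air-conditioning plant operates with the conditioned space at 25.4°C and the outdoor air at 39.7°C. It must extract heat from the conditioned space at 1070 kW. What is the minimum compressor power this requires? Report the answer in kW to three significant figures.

In absolute terms T_C = 298.55 K and T_H = 312.85 K, so ΔT = 14.30 K.
COP_Carnot = T_C/ΔT = 298.55/14.30 = 20.88.
Ẇ_min = Q̇/COP_Carnot = 1070/20.88 = 51.25 kW.

51.3 kW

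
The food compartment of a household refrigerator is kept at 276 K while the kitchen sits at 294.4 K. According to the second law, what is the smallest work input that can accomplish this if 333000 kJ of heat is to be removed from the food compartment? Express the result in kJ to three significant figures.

22200 kJ

The reservoir spacing is ΔT = 294.4 − 276 = 18.40 K.
The reversible limit is COP_R = T_C/ΔT = 15.00, so W_min = Q_C/COP = Q_C·ΔT/T_C.
W_min = 333000 × 18.40/276.00 = 22200 kJ.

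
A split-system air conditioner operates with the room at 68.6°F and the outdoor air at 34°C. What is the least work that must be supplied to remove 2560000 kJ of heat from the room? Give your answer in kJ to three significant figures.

In absolute terms T_C = 293.48 K and T_H = 307.15 K, so ΔT = 13.67 K.
The reversible limit is COP_R = T_C/ΔT = 21.47, so W_min = Q_C/COP = Q_C·ΔT/T_C.
W_min = 2560000 × 13.67/293.48 = 119200 kJ.

119000 kJ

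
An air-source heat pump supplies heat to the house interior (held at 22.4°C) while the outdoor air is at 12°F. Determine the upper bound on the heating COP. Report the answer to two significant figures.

In absolute terms T_C = 262.04 K and T_H = 295.55 K, so ΔT = 33.51 K.
For a reversible cycle, COP_Carnot = T_H/ΔT = 295.55/33.51 = 8.819.

8.8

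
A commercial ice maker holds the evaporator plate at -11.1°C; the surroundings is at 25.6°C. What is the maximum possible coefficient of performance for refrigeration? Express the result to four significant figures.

In absolute terms T_C = 262.05 K and T_H = 298.75 K, so ΔT = 36.70 K.
For a reversible cycle, COP_Carnot = T_C/ΔT = 262.05/36.70 = 7.140.

7.140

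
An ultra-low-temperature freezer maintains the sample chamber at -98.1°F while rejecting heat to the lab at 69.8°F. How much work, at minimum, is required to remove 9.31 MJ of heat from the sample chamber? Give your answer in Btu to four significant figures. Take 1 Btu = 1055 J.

4098 Btu

In absolute terms T_C = 200.87 K and T_H = 294.15 K, so ΔT = 93.28 K.
The reversible limit is COP_R = T_C/ΔT = 2.153, so W_min = Q_C/COP = Q_C·ΔT/T_C.
W_min = 9.310 × 93.28/200.87 = 4.323 MJ = 4098 Btu.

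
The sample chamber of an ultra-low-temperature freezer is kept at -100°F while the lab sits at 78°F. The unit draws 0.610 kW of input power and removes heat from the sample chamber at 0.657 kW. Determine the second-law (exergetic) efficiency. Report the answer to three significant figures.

0.533

COP_actual = Q̇_C/Ẇ = 0.6570/0.6100 = 1.077.
In absolute terms T_C = 199.82 K and T_H = 298.71 K, so ΔT = 98.89 K.
COP_Carnot = T_C/ΔT = 199.82/98.89 = 2.021.
η_II = COP_actual/COP_Carnot = 1.077/2.021 = 0.5330.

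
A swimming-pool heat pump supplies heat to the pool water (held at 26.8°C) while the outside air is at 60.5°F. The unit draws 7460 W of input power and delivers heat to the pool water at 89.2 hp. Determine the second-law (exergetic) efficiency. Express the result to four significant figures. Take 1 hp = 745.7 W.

0.3260

Converting, Q̇_H = 89.20 hp = 66520 W, so COP_actual = Q̇_H/Ẇ = 66520/7460 = 8.916.
In absolute terms T_C = 288.98 K and T_H = 299.95 K, so ΔT = 10.97 K.
COP_Carnot = T_H/ΔT = 299.95/10.97 = 27.35.
η_II = COP_actual/COP_Carnot = 8.916/27.35 = 0.3260.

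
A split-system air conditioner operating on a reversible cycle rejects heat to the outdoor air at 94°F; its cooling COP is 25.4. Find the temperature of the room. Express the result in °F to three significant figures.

For a Carnot refrigerator COP_R = T_C/(T_H − T_C), so T_C = COP·T_H/(1 + COP).
With T_H = 307.59 K, T_C = 25.4 × 307.59/26.40 = 295.94 K.
Converting, 295.94 K = 73.03°F.

73.0 °F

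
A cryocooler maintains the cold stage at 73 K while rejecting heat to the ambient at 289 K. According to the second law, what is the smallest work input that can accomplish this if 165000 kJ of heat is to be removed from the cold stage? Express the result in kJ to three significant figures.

488000 kJ

The reservoir spacing is ΔT = 289 − 73 = 216.0 K.
The reversible limit is COP_R = T_C/ΔT = 0.3380, so W_min = Q_C/COP = Q_C·ΔT/T_C.
W_min = 165000 × 216.0/73.00 = 488200 kJ.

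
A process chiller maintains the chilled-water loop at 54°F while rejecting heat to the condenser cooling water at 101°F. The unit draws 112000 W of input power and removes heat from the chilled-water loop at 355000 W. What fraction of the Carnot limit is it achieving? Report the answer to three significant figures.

COP_actual = Q̇_C/Ẇ = 355000/112000 = 3.170.
In absolute terms T_C = 285.37 K and T_H = 311.48 K, so ΔT = 26.11 K.
COP_Carnot = T_C/ΔT = 285.37/26.11 = 10.93.
η_II = COP_actual/COP_Carnot = 3.170/10.93 = 0.2900.

0.290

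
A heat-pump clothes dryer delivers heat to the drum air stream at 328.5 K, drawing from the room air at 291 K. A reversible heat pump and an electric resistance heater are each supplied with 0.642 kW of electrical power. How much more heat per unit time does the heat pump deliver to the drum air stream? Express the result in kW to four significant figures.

The reservoir spacing is ΔT = 328.5 − 291 = 37.50 K.
COP_Carnot = T_H/ΔT = 328.50/37.50 = 8.760.
The heat pump delivers Q̇_H = COP × Ẇ = 5.624 kW; the resistance heater delivers Ẇ = 0.6420 kW.
Extra = (COP − 1)·Ẇ = 4.982 kW.

4.982 kW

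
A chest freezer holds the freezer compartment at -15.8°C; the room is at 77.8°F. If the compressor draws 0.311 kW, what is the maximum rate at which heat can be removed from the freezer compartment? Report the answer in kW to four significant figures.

1.941 kW

In absolute terms T_C = 257.35 K and T_H = 298.59 K, so ΔT = 41.24 K.
COP_Carnot = T_C/ΔT = 257.35/41.24 = 6.240.
Q̇_max = COP_Carnot × Ẇ = 6.240 × 0.3110 kW = 1.941 kW.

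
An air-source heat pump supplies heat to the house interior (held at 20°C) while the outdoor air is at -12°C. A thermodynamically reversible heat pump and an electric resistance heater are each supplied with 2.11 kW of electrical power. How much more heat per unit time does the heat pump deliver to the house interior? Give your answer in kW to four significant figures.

17.22 kW

In absolute terms T_C = 261.15 K and T_H = 293.15 K, so ΔT = 32.00 K.
COP_Carnot = T_H/ΔT = 293.15/32.00 = 9.161.
The heat pump delivers Q̇_H = COP × Ẇ = 19.33 kW; the resistance heater delivers Ẇ = 2.110 kW.
Extra = (COP − 1)·Ẇ = 17.22 kW.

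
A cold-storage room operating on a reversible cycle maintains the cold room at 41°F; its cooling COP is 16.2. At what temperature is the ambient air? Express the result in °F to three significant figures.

COP_R = T_C/(T_H − T_C) gives T_H − T_C = T_C/COP.
With T_C = 278.15 K, T_H = 278.15 × (1 + 1/16.2) = 295.32 K.
Converting, 295.32 K = 71.91°F.

71.9 °F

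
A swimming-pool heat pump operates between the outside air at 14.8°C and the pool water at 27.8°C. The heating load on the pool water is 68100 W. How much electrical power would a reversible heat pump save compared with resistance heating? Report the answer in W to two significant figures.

65000 W

In absolute terms T_C = 287.95 K and T_H = 300.95 K, so ΔT = 13.00 K.
COP_Carnot = T_H/ΔT = 300.95/13.00 = 23.15.
Resistance heating needs Ẇ_res = Q̇_H = 68100 W; the reversible heat pump needs only Ẇ_hp = Q̇_H/COP = 2942 W.
Saving = 68100 − 2942 = 65160 W.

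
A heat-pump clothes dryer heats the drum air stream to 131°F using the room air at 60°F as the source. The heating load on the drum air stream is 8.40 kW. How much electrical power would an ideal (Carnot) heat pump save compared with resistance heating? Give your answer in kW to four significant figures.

7.390 kW

In absolute terms T_C = 288.71 K and T_H = 328.15 K, so ΔT = 39.44 K.
COP_Carnot = T_H/ΔT = 328.15/39.44 = 8.319.
Resistance heating needs Ẇ_res = Q̇_H = 8.400 kW; the reversible heat pump needs only Ẇ_hp = Q̇_H/COP = 1.010 kW.
Saving = 8.400 − 1.010 = 7.390 kW.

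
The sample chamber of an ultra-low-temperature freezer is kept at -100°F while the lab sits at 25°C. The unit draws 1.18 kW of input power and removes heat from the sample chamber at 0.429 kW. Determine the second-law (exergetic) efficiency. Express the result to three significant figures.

COP_actual = Q̇_C/Ẇ = 0.4290/1.180 = 0.3636.
In absolute terms T_C = 199.82 K and T_H = 298.15 K, so ΔT = 98.33 K.
COP_Carnot = T_C/ΔT = 199.82/98.33 = 2.032.
η_II = COP_actual/COP_Carnot = 0.3636/2.032 = 0.1789.

0.179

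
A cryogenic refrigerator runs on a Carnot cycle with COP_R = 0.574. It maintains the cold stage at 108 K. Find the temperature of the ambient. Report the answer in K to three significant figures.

COP_R = T_C/(T_H − T_C) gives T_H − T_C = T_C/COP.
With T_C = 108.00 K, T_H = 108.00 × (1 + 1/0.574) = 296.15 K.

296 K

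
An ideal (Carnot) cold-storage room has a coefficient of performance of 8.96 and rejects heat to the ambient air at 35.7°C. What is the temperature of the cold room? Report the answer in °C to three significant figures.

For a Carnot refrigerator COP_R = T_C/(T_H − T_C), so T_C = COP·T_H/(1 + COP).
With T_H = 308.85 K, T_C = 8.96 × 308.85/9.960 = 277.84 K.
Converting, 277.84 K = 4.69°C.

4.69 °C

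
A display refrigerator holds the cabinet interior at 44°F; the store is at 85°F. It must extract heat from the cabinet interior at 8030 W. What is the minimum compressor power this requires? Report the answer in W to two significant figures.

In absolute terms T_C = 279.82 K and T_H = 302.59 K, so ΔT = 22.78 K.
COP_Carnot = T_C/ΔT = 279.82/22.78 = 12.28.
Ẇ_min = Q̇/COP_Carnot = 8030/12.28 = 653.7 W.

650 W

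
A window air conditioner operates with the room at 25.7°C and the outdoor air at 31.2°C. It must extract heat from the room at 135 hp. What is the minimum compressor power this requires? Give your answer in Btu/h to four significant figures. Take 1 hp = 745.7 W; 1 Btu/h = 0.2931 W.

In absolute terms T_C = 298.85 K and T_H = 304.35 K, so ΔT = 5.500 K.
COP_Carnot = T_C/ΔT = 298.85/5.500 = 54.34.
Ẇ_min = Q̇/COP_Carnot = 135.0/54.34 = 2.485 hp = 6321 Btu/h.

6321 Btu/h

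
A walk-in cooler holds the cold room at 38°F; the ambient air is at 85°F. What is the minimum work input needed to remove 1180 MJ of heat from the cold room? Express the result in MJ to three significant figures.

111 MJ

In absolute terms T_C = 276.48 K and T_H = 302.59 K, so ΔT = 26.11 K.
The reversible limit is COP_R = T_C/ΔT = 10.59, so W_min = Q_C/COP = Q_C·ΔT/T_C.
W_min = 1180 × 26.11/276.48 = 111.4 MJ.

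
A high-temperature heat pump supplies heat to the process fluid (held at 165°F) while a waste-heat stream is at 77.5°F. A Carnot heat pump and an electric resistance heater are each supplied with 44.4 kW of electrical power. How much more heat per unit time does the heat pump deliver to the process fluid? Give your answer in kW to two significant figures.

In absolute terms T_C = 298.43 K and T_H = 347.04 K, so ΔT = 48.61 K.
COP_Carnot = T_H/ΔT = 347.04/48.61 = 7.139.
The heat pump delivers Q̇_H = COP × Ẇ = 317.0 kW; the resistance heater delivers Ẇ = 44.40 kW.
Extra = (COP − 1)·Ẇ = 272.6 kW.

270 kW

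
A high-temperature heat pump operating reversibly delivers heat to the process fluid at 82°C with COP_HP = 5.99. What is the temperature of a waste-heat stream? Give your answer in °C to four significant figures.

COP_HP = T_H/(T_H − T_C) gives T_H − T_C = T_H/COP.
With T_H = 355.15 K, T_C = 355.15 × (1 − 1/5.99) = 295.86 K.
Converting, 295.86 K = 22.71°C.

22.71 °C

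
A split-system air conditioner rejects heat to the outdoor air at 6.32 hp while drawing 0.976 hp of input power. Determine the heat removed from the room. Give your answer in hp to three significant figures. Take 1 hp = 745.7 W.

For a cyclic device the first law requires Q̇_H = Q̇_C + Ẇ.
Q̇_C = Q̇_H − Ẇ = 5.344 hp.

5.34 hp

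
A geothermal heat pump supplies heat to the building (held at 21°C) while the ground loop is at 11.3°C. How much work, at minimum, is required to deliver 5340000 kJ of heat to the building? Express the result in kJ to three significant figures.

In absolute terms T_C = 284.45 K and T_H = 294.15 K, so ΔT = 9.700 K.
The reversible limit is COP_HP = T_H/ΔT = 30.32, so W_min = Q_H/COP = Q_H·ΔT/T_H.
W_min = 5340000 × 9.700/294.15 = 176100 kJ.

176000 kJ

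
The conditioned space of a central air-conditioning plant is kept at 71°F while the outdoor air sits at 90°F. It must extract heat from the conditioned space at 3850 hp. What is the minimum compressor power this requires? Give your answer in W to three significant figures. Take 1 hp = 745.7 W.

In absolute terms T_C = 294.82 K and T_H = 305.37 K, so ΔT = 10.56 K.
COP_Carnot = T_C/ΔT = 294.82/10.56 = 27.93.
Ẇ_min = Q̇/COP_Carnot = 3850/27.93 = 137.8 hp = 102800 W.

103000 W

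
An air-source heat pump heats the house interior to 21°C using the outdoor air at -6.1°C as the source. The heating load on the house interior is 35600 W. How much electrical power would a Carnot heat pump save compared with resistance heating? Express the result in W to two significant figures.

In absolute terms T_C = 267.05 K and T_H = 294.15 K, so ΔT = 27.10 K.
COP_Carnot = T_H/ΔT = 294.15/27.10 = 10.85.
Resistance heating needs Ẇ_res = Q̇_H = 35600 W; the reversible heat pump needs only Ẇ_hp = Q̇_H/COP = 3280 W.
Saving = 35600 − 3280 = 32320 W.

32000 W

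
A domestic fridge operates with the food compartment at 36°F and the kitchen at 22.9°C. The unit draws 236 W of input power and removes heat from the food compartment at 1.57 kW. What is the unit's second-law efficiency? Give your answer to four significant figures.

0.4995

Converting, Q̇_C = 1.570 kW = 1570 W, so COP_actual = Q̇_C/Ẇ = 1570/236.0 = 6.653.
In absolute terms T_C = 275.37 K and T_H = 296.05 K, so ΔT = 20.68 K.
COP_Carnot = T_C/ΔT = 275.37/20.68 = 13.32.
η_II = COP_actual/COP_Carnot = 6.653/13.32 = 0.4995.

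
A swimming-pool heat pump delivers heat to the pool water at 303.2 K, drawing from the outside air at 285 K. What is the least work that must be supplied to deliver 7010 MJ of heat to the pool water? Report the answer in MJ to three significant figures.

The reservoir spacing is ΔT = 303.2 − 285 = 18.20 K.
The reversible limit is COP_HP = T_H/ΔT = 16.66, so W_min = Q_H/COP = Q_H·ΔT/T_H.
W_min = 7010 × 18.20/303.20 = 420.8 MJ.

421 MJ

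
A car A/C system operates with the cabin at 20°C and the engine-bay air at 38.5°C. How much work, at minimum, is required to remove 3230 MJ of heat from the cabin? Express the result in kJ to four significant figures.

In absolute terms T_C = 293.15 K and T_H = 311.65 K, so ΔT = 18.50 K.
The reversible limit is COP_R = T_C/ΔT = 15.85, so W_min = Q_C/COP = Q_C·ΔT/T_C.
W_min = 3230 × 18.50/293.15 = 203.8 MJ = 203800 kJ.

203800 kJ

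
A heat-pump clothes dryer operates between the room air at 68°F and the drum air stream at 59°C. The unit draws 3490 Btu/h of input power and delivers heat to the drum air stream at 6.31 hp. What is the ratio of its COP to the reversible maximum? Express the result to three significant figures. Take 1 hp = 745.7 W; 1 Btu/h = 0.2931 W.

Converting, Q̇_H = 6.310 hp = 16050 Btu/h, so COP_actual = Q̇_H/Ẇ = 16050/3490 = 4.600.
In absolute terms T_C = 293.15 K and T_H = 332.15 K, so ΔT = 39.00 K.
COP_Carnot = T_H/ΔT = 332.15/39.00 = 8.517.
η_II = COP_actual/COP_Carnot = 4.600/8.517 = 0.5401.

0.540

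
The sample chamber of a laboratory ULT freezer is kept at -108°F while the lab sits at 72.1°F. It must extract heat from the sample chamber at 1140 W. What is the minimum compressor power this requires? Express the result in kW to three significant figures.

In absolute terms T_C = 195.37 K and T_H = 295.43 K, so ΔT = 100.1 K.
COP_Carnot = T_C/ΔT = 195.37/100.1 = 1.953.
Ẇ_min = Q̇/COP_Carnot = 1140/1.953 = 583.8 W = 0.5838 kW.

0.584 kW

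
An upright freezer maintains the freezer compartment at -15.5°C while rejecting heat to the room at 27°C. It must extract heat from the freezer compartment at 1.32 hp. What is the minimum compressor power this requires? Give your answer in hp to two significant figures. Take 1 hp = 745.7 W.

In absolute terms T_C = 257.65 K and T_H = 300.15 K, so ΔT = 42.50 K.
COP_Carnot = T_C/ΔT = 257.65/42.50 = 6.062.
Ẇ_min = Q̇/COP_Carnot = 1.320/6.062 = 0.2177 hp.

0.22 hp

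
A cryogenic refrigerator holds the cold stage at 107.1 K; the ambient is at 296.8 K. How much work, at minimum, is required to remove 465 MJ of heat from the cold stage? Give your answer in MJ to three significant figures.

824 MJ

The reservoir spacing is ΔT = 296.8 − 107.1 = 189.7 K.
The reversible limit is COP_R = T_C/ΔT = 0.5646, so W_min = Q_C/COP = Q_C·ΔT/T_C.
W_min = 465.0 × 189.7/107.10 = 823.6 MJ.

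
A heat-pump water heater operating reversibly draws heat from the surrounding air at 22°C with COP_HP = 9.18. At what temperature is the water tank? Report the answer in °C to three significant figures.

58.1 °C

COP_HP = T_H/(T_H − T_C) rearranges to T_H = COP·T_C/(COP − 1).
With T_C = 295.15 K, T_H = 9.18 × 295.15/8.180 = 331.23 K.
Converting, 331.23 K = 58.08°C.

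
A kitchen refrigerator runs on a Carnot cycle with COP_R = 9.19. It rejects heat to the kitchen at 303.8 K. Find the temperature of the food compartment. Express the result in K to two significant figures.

For a Carnot refrigerator COP_R = T_C/(T_H − T_C), so T_C = COP·T_H/(1 + COP).
With T_H = 303.80 K, T_C = 9.19 × 303.80/10.19 = 273.99 K.

270 K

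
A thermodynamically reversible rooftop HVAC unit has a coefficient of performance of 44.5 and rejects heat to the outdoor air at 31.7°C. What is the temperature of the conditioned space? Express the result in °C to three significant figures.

For a Carnot refrigerator COP_R = T_C/(T_H − T_C), so T_C = COP·T_H/(1 + COP).
With T_H = 304.85 K, T_C = 44.5 × 304.85/45.50 = 298.15 K.
Converting, 298.15 K = 25.00°C.

25.0 °C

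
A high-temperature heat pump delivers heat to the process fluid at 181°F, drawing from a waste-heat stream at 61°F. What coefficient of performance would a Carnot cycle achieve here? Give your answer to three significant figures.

5.34

In absolute terms T_C = 289.26 K and T_H = 355.93 K, so ΔT = 66.67 K.
For a reversible cycle, COP_Carnot = T_H/ΔT = 355.93/66.67 = 5.339.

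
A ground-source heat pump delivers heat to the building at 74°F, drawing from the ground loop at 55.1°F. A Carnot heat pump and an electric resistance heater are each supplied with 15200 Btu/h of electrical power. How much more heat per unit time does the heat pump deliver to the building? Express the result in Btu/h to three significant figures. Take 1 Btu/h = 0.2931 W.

414000 Btu/h

In absolute terms T_C = 285.98 K and T_H = 296.48 K, so ΔT = 10.50 K.
COP_Carnot = T_H/ΔT = 296.48/10.50 = 28.24.
The heat pump delivers Q̇_H = COP × Ẇ = 429200 Btu/h; the resistance heater delivers Ẇ = 15200 Btu/h.
Extra = (COP − 1)·Ẇ = 414000 Btu/h.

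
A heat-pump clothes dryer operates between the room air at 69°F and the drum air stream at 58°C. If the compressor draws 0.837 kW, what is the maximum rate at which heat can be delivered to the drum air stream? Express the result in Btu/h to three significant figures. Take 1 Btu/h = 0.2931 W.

25300 Btu/h

In absolute terms T_C = 293.71 K and T_H = 331.15 K, so ΔT = 37.44 K.
COP_Carnot = T_H/ΔT = 331.15/37.44 = 8.844.
Q̇_max = COP_Carnot × Ẇ = 8.844 × 0.8370 kW = 7.402 kW = 25250 Btu/h.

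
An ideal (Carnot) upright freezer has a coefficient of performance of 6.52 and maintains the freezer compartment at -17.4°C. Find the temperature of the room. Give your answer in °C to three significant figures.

21.8 °C

COP_R = T_C/(T_H − T_C) gives T_H − T_C = T_C/COP.
With T_C = 255.75 K, T_H = 255.75 × (1 + 1/6.52) = 294.98 K.
Converting, 294.98 K = 21.83°C.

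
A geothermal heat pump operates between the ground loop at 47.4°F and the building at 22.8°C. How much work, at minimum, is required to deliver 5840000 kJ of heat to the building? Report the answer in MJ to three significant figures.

281 MJ

In absolute terms T_C = 281.71 K and T_H = 295.95 K, so ΔT = 14.24 K.
The reversible limit is COP_HP = T_H/ΔT = 20.78, so W_min = Q_H/COP = Q_H·ΔT/T_H.
W_min = 5840000 × 14.24/295.95 = 281100 kJ = 281.1 MJ.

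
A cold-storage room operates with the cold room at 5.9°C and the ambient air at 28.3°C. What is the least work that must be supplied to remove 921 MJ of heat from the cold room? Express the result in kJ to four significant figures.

In absolute terms T_C = 279.05 K and T_H = 301.45 K, so ΔT = 22.40 K.
The reversible limit is COP_R = T_C/ΔT = 12.46, so W_min = Q_C/COP = Q_C·ΔT/T_C.
W_min = 921.0 × 22.40/279.05 = 73.93 MJ = 73930 kJ.

73930 kJ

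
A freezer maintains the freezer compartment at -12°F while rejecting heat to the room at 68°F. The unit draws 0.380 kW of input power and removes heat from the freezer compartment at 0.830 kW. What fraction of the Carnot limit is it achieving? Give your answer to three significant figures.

COP_actual = Q̇_C/Ẇ = 0.8300/0.3800 = 2.184.
In absolute terms T_C = 248.71 K and T_H = 293.15 K, so ΔT = 44.44 K.
COP_Carnot = T_C/ΔT = 248.71/44.44 = 5.596.
η_II = COP_actual/COP_Carnot = 2.184/5.596 = 0.3903.

0.390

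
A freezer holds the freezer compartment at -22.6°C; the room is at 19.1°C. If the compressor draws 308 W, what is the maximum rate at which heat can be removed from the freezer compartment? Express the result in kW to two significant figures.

In absolute terms T_C = 250.55 K and T_H = 292.25 K, so ΔT = 41.70 K.
COP_Carnot = T_C/ΔT = 250.55/41.70 = 6.008.
Q̇_max = COP_Carnot × Ẇ = 6.008 × 308.0 W = 1851 W = 1.851 kW.

1.9 kW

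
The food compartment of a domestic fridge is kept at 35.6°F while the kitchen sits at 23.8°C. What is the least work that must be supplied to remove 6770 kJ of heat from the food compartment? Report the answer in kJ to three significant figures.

In absolute terms T_C = 275.15 K and T_H = 296.95 K, so ΔT = 21.80 K.
The reversible limit is COP_R = T_C/ΔT = 12.62, so W_min = Q_C/COP = Q_C·ΔT/T_C.
W_min = 6770 × 21.80/275.15 = 536.4 kJ.

536 kJ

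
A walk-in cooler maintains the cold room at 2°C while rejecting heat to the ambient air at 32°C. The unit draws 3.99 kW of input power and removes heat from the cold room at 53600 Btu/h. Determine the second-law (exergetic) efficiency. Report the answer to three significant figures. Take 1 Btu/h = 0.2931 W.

0.429

Converting, Q̇_C = 53600 Btu/h = 15.71 kW, so COP_actual = Q̇_C/Ẇ = 15.71/3.990 = 3.937.
In absolute terms T_C = 275.15 K and T_H = 305.15 K, so ΔT = 30.00 K.
COP_Carnot = T_C/ΔT = 275.15/30.00 = 9.172.
η_II = COP_actual/COP_Carnot = 3.937/9.172 = 0.4293.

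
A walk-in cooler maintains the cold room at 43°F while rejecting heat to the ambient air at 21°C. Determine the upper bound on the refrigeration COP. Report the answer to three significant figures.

In absolute terms T_C = 279.26 K and T_H = 294.15 K, so ΔT = 14.89 K.
For a reversible cycle, COP_Carnot = T_C/ΔT = 279.26/14.89 = 18.76.

18.8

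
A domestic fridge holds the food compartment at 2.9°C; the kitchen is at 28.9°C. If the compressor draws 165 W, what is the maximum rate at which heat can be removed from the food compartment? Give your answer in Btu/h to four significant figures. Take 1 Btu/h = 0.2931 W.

In absolute terms T_C = 276.05 K and T_H = 302.05 K, so ΔT = 26.00 K.
COP_Carnot = T_C/ΔT = 276.05/26.00 = 10.62.
Q̇_max = COP_Carnot × Ẇ = 10.62 × 165.0 W = 1752 W = 5977 Btu/h.

5977 Btu/h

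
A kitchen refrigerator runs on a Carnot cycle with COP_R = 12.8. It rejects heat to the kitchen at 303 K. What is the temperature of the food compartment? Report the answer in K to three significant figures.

281 K

For a Carnot refrigerator COP_R = T_C/(T_H − T_C), so T_C = COP·T_H/(1 + COP).
With T_H = 303.00 K, T_C = 12.8 × 303.00/13.80 = 281.04 K.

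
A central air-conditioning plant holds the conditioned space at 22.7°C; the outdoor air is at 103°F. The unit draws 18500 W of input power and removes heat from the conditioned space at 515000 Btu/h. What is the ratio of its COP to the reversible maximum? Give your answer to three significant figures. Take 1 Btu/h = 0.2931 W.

Converting, Q̇_C = 515000 Btu/h = 150900 W, so COP_actual = Q̇_C/Ẇ = 150900/18500 = 8.159.
In absolute terms T_C = 295.85 K and T_H = 312.59 K, so ΔT = 16.74 K.
COP_Carnot = T_C/ΔT = 295.85/16.74 = 17.67.
η_II = COP_actual/COP_Carnot = 8.159/17.67 = 0.4618.

0.462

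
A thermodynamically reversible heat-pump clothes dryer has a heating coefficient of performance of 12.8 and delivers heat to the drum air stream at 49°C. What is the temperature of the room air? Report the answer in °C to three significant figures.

COP_HP = T_H/(T_H − T_C) gives T_H − T_C = T_H/COP.
With T_H = 322.15 K, T_C = 322.15 × (1 − 1/12.8) = 296.98 K.
Converting, 296.98 K = 23.83°C.

23.8 °C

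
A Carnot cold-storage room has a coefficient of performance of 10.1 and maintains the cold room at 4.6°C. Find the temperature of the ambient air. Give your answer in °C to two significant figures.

32 °C

COP_R = T_C/(T_H − T_C) gives T_H − T_C = T_C/COP.
With T_C = 277.75 K, T_H = 277.75 × (1 + 1/10.1) = 305.25 K.
Converting, 305.25 K = 32.10°C.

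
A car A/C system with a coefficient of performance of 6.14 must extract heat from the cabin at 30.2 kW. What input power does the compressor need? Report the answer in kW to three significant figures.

4.92 kW

Ẇ = Q̇_C/COP = 30.20/6.14 = 4.919 kW.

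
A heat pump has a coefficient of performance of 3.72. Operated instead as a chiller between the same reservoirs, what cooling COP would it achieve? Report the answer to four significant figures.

2.720

Since Q_H = Q_C + W for any cycle, COP_R = Q_C/W = Q_H/W − 1.
COP_R = 3.72 − 1 = 2.72.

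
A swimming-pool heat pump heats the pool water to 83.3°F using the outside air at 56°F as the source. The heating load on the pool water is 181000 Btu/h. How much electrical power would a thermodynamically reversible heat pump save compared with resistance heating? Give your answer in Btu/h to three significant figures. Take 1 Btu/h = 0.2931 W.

In absolute terms T_C = 286.48 K and T_H = 301.65 K, so ΔT = 15.17 K.
COP_Carnot = T_H/ΔT = 301.65/15.17 = 19.89.
Resistance heating needs Ẇ_res = Q̇_H = 181000 Btu/h; the reversible heat pump needs only Ẇ_hp = Q̇_H/COP = 9101 Btu/h.
Saving = 181000 − 9101 = 171900 Btu/h.

172000 Btu/h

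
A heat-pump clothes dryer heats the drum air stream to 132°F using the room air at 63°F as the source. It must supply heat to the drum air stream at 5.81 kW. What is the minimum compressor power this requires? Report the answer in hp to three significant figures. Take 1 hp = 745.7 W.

In absolute terms T_C = 290.37 K and T_H = 328.71 K, so ΔT = 38.33 K.
COP_Carnot = T_H/ΔT = 328.71/38.33 = 8.575.
Ẇ_min = Q̇/COP_Carnot = 5.810/8.575 = 0.6776 kW = 0.9086 hp.

0.909 hp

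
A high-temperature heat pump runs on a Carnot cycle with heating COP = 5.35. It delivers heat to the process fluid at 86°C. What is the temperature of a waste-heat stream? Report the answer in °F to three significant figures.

COP_HP = T_H/(T_H − T_C) gives T_H − T_C = T_H/COP.
With T_H = 359.15 K, T_C = 359.15 × (1 − 1/5.35) = 292.02 K.
Converting, 292.02 K = 65.96°F.

66.0 °F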